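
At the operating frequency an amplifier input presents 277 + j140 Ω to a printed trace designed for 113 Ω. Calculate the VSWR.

VSWR ≈ 3.17

Γ = (Z_L − Z_0)/(Z_L + Z_0) = (164 + j140)/(390 + j140)
|Γ| = 216/414 = 0.52
VSWR = (1 + |Γ|)/(1 − |Γ|) = 1.52/0.48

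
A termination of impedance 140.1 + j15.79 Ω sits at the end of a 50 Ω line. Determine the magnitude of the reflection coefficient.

|Γ| ≈ 0.48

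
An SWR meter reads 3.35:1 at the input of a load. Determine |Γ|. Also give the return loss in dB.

|Γ| ≈ 0.54; return loss ≈ 5.35 dB

|Γ| = (S − 1)/(S + 1) = (3.35 − 1)/(3.35 + 1) = 2.35/4.35
RL = −20·log₁₀|Γ| = −20·log₁₀(0.54)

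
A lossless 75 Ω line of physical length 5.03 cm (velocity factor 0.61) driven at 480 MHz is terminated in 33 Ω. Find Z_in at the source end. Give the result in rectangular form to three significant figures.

λ = v/f = 0.61·c / 480 MHz = 0.381 m
βl = 2π·l/λ = 2π × 0.132 = 47.5°
tan(βl) = tan(47.5°) = 1.09
Z_in = Z_0·(Z_L + jZ_0·tanβl)/(Z_0 + jZ_L·tanβl)
     = 75·(33 + j81.8)/(75 + j36)

Z_in ≈ 58.7 + j53.6 Ω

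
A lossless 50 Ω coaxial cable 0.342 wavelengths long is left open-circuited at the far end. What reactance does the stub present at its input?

X_in ≈ 32.6 Ω (inductive)

βl = 2π × 0.342 = 123°
tan(βl) = -1.53
For an open-circuited stub, Z_in = −jZ_0·cot(βl) = −jZ_0/tan(βl)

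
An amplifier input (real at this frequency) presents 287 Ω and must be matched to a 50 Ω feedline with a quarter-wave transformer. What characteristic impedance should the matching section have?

Z_qwt = √(Z_0·R_L) = √(50 × 287) = √14350

Z_qwt ≈ 120 Ω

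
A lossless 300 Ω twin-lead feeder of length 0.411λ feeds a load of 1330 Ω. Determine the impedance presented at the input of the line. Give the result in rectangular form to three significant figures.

Z_in ≈ 213 + j403 Ω

βl = 2π × 0.411 = 148°
tan(βl) = tan(148°) = -0.626
Z_in = Z_0·(Z_L + jZ_0·tanβl)/(Z_0 + jZ_L·tanβl)
     = 300·(1330 − j188)/(300 − j832)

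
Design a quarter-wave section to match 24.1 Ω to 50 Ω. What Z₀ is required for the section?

Z_qwt = √(Z_0·R_L) = √(50 × 24.1) = √1205

Z_qwt ≈ 34.7 Ω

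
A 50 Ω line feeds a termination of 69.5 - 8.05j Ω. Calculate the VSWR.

VSWR ≈ 1.43

Γ = (Z_L − Z_0)/(Z_L + Z_0) = (19.5 − j8.05)/(119.5 − j8.05)
|Γ| = 21.1/120 = 0.176
VSWR = (1 + |Γ|)/(1 − |Γ|) = 1.18/0.824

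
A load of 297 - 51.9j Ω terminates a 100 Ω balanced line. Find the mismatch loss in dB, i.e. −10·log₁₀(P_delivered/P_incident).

mismatch loss ≈ 1.3 dB

Γ = (197 − j51.9)/(397 − j51.9), |Γ| = 0.509
|Γ|² = 0.259, so P_del/P_inc = 1 − |Γ|² = 0.741
ML = −10·log₁₀(1 − |Γ|²)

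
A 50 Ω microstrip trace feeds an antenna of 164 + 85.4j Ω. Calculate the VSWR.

VSWR ≈ 4.24

Γ = (Z_L − Z_0)/(Z_L + Z_0) = (114 + j85.4)/(214 + j85.4)
|Γ| = 142/230 = 0.618
VSWR = (1 + |Γ|)/(1 − |Γ|) = 1.62/0.382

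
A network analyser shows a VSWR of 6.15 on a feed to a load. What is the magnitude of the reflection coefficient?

|Γ| = (S − 1)/(S + 1) = (6.15 − 1)/(6.15 + 1) = 5.15/7.15

|Γ| ≈ 0.72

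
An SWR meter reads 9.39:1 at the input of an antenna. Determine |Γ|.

|Γ| = (S − 1)/(S + 1) = (9.39 − 1)/(9.39 + 1) = 8.39/10.4

|Γ| ≈ 0.808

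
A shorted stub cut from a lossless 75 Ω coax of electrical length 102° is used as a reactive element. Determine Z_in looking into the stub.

tan(βl) = -4.7
For a shorted stub, Z_in = jZ_0·tan(βl)

Z_in ≈ −j353 Ω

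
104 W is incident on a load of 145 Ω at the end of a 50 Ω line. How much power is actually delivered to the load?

Γ = (145 − 50)/(145 + 50) = 0.487
|Γ|² = 0.237
P_refl = |Γ|²·P_inc = 24.7 W, P_del = (1 − |Γ|²)·P_inc = 79.3 W

P_delivered ≈ 79.3 W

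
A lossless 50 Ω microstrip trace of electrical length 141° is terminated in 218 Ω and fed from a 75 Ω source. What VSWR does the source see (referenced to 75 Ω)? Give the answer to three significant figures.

VSWR ≈ 4.39

tan(βl) = -0.81
Z_in = Z_0·(Z_L + jZ_0·tanβl)/(Z_0 + jZ_L·tanβl) = 26.8 + j54.2 Ω
Γ_s = (Z_in − Z_s)/(Z_in + Z_s) = (-48.2 + j54.2)/(102 + j54.2), |Γ_s| = 0.629
VSWR = (1 + |Γ_s|)/(1 − |Γ_s|)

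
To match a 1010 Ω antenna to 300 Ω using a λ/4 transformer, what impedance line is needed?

Z_qwt = √(Z_0·R_L) = √(300 × 1010) = √303000

Z_qwt ≈ 550 Ω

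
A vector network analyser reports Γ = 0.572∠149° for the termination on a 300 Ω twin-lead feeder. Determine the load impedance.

Z_L = Z_0·(1 + Γ)/(1 − Γ) = 300·(0.51 + j0.295)/(1.49 − j0.295)

Z_L ≈ 87.5 + j76.6 Ω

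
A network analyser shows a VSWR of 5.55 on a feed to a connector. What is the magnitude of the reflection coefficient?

|Γ| ≈ 0.695

|Γ| = (S − 1)/(S + 1) = (5.55 − 1)/(5.55 + 1) = 4.55/6.55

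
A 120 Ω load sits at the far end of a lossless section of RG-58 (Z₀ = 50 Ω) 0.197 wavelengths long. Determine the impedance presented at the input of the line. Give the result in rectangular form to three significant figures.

βl = 2π × 0.197 = 70.9°
tan(βl) = tan(70.9°) = 2.89
Z_in = Z_0·(Z_L + jZ_0·tanβl)/(Z_0 + jZ_L·tanβl)
     = 50·(120 + j145)/(50 + j347)

Z_in ≈ 22.9 − j14 Ω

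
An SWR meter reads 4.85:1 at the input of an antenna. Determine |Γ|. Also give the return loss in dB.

|Γ| = (S − 1)/(S + 1) = (4.85 − 1)/(4.85 + 1) = 3.85/5.85
RL = −20·log₁₀|Γ| = −20·log₁₀(0.658)

|Γ| ≈ 0.658; return loss ≈ 3.63 dB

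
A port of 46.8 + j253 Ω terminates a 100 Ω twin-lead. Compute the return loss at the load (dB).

RL ≈ 1.07 dB

Γ = (-53.2 + j253)/(146.8 + j253), |Γ| = 0.884
RL = −20·log₁₀|Γ| = −20·log₁₀(0.884)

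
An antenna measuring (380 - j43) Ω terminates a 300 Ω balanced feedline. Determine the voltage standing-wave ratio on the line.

Γ = (Z_L − Z_0)/(Z_L + Z_0) = (80 − j43)/(680 − j43)
|Γ| = 90.8/681 = 0.133
VSWR = (1 + |Γ|)/(1 − |Γ|) = 1.13/0.867

VSWR ≈ 1.31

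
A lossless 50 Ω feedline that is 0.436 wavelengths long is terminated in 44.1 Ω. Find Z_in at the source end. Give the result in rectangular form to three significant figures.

Z_in ≈ 45.7 − j4.14 Ω

βl = 2π × 0.436 = 157°
tan(βl) = tan(157°) = -0.425
Z_in = Z_0·(Z_L + jZ_0·tanβl)/(Z_0 + jZ_L·tanβl)
     = 50·(44.1 − j21.3)/(50 − j18.8)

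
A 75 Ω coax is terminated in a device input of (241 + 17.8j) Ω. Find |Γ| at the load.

Γ = (Z_L − Z_0)/(Z_L + Z_0) = (166 + j17.8)/(316 + j17.8)
|Γ| = 167/317

|Γ| ≈ 0.527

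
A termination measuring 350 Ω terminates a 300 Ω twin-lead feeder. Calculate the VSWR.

VSWR ≈ 1.17

Γ = (350 − 300)/(350 + 300) = 0.0769
VSWR = (1 + 0.0769)/(1 − 0.0769)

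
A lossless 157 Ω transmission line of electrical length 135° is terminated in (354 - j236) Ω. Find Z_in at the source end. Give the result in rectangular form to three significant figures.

tan(βl) = tan(135°) = -1
Z_in = Z_0·(Z_L + jZ_0·tanβl)/(Z_0 + jZ_L·tanβl)
     = 157·(354 − j393)/(-79 − j354)

Z_in ≈ 133 + j187 Ω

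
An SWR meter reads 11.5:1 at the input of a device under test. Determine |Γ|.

|Γ| = (S − 1)/(S + 1) = (11.5 − 1)/(11.5 + 1) = 10.5/12.5

|Γ| ≈ 0.84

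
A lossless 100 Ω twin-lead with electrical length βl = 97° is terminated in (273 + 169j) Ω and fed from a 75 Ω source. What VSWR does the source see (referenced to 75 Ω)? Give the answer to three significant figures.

tan(βl) = -8.14
Z_in = Z_0·(Z_L + jZ_0·tanβl)/(Z_0 + jZ_L·tanβl) = 25.8 − j4.86 Ω
Γ_s = (Z_in − Z_s)/(Z_in + Z_s) = (-49.2 − j4.86)/(101 − j4.86), |Γ_s| = 0.49
VSWR = (1 + |Γ_s|)/(1 − |Γ_s|)

VSWR ≈ 2.92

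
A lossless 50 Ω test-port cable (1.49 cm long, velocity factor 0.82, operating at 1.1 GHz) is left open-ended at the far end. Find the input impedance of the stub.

λ = v/f = 0.82·c / 1.1 GHz = 0.224 m
βl = 2π·l/λ = 2π × 0.0666 = 24°
tan(βl) = 0.445
For an open-ended stub, Z_in = −jZ_0·cot(βl) = −jZ_0/tan(βl)

Z_in ≈ −j112 Ω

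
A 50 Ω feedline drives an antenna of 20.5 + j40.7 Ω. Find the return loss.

Γ = (-29.5 + j40.7)/(70.5 + j40.7), |Γ| = 0.617
RL = −20·log₁₀|Γ| = −20·log₁₀(0.617)

RL ≈ 4.19 dB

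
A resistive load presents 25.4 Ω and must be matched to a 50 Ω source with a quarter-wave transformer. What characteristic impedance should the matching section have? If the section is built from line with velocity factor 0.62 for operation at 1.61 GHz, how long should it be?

Z_qwt ≈ 35.6 Ω; length ≈ 2.89 cm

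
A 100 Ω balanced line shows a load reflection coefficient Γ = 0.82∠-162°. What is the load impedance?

Z_L ≈ 10.1 − j15.7 Ω

Z_L = Z_0·(1 + Γ)/(1 − Γ) = 100·(0.22 − j0.253)/(1.78 + j0.253)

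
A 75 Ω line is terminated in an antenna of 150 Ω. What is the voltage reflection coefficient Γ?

Γ = 0.333

Γ = (Z_L − Z_0)/(Z_L + Z_0) = (150 − 75)/(150 + 75) = 75/225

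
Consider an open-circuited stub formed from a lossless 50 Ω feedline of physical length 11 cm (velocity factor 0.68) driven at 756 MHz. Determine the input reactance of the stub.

X_in ≈ 76.3 Ω (inductive)

λ = v/f = 0.68·c / 756 MHz = 0.27 m
βl = 2π·l/λ = 2π × 0.408 = 147°
tan(βl) = -0.656
For an open-circuited stub, Z_in = −jZ_0·cot(βl) = −jZ_0/tan(βl)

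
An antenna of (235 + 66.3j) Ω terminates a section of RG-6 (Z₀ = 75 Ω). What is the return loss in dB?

Γ = (160 + j66.3)/(310 + j66.3), |Γ| = 0.546
RL = −20·log₁₀|Γ| = −20·log₁₀(0.546)

RL ≈ 5.25 dB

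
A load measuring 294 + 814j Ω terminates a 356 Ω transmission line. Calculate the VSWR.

Γ = (Z_L − Z_0)/(Z_L + Z_0) = (-62 + j814)/(650 + j814)
|Γ| = 816/1040 = 0.784
VSWR = (1 + |Γ|)/(1 − |Γ|) = 1.78/0.216

VSWR ≈ 8.25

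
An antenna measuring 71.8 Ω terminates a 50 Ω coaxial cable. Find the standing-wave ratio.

VSWR ≈ 1.44

Γ = (71.8 − 50)/(71.8 + 50) = 0.179
VSWR = (1 + 0.179)/(1 − 0.179)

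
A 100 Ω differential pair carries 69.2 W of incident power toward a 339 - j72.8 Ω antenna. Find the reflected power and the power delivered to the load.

|Γ| = |(239 − j72.8)/(439 − j72.8)| = 0.561
|Γ|² = 0.315
P_refl = |Γ|²·P_inc = 21.8 W, P_del = (1 − |Γ|²)·P_inc = 47.4 W

P_reflected ≈ 21.8 W; P_delivered ≈ 47.4 W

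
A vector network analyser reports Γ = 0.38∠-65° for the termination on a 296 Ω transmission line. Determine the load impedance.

Z_L = Z_0·(1 + Γ)/(1 − Γ) = 296·(1.16 − j0.344)/(0.839 + j0.344)

Z_L ≈ 308 − j248 Ω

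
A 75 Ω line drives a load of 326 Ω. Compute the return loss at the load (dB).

Γ = (326 − 75)/(326 + 75) = 0.626
RL = −20·log₁₀|Γ| = −20·log₁₀(0.626)

RL ≈ 4.07 dB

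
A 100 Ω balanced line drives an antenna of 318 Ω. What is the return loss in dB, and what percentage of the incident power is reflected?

Γ = (318 − 100)/(318 + 100) = 0.522
RL = −20·log₁₀(0.522) = 5.65 dB
P_refl/P_inc = |Γ|² = 0.272

RL ≈ 5.65 dB; 27.2% of incident power reflected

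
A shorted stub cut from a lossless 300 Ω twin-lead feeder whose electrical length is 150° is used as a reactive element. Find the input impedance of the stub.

Z_in ≈ −j173 Ω

tan(βl) = -0.577
For a shorted stub, Z_in = jZ_0·tan(βl)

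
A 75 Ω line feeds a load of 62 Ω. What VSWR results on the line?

Γ = (62 − 75)/(62 + 75) = -0.0949
VSWR = (1 + 0.0949)/(1 − 0.0949)

VSWR ≈ 1.21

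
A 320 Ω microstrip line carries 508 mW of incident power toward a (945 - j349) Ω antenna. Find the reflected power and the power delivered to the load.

|Γ| = |(625 − j349)/(1265 − j349)| = 0.546
|Γ|² = 0.298
P_refl = |Γ|²·P_inc = 151 mW, P_del = (1 − |Γ|²)·P_inc = 357 mW

P_reflected ≈ 151 mW; P_delivered ≈ 357 mW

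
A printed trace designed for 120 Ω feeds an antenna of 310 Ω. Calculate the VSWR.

VSWR ≈ 2.58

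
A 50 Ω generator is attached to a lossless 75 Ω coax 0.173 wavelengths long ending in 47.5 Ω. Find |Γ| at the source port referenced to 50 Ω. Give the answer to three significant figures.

βl = 2π × 0.173 = 62.3°
tan(βl) = 1.9
Z_in = Z_0·(Z_L + jZ_0·tanβl)/(Z_0 + jZ_L·tanβl) = 89.5 + j34.9 Ω
Γ_s = (Z_in − Z_s)/(Z_in + Z_s) = (39.5 + j34.9)/(140 + j34.9), |Γ_s| = 0.366

|Γ| ≈ 0.366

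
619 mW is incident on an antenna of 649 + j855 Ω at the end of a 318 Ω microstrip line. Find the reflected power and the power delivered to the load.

|Γ| = |(331 + j855)/(967 + j855)| = 0.71
|Γ|² = 0.505
P_refl = |Γ|²·P_inc = 312 mW, P_del = (1 − |Γ|²)·P_inc = 307 mW

P_reflected ≈ 312 mW; P_delivered ≈ 307 mW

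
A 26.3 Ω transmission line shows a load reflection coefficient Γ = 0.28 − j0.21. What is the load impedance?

Z_L = Z_0·(1 + Γ)/(1 − Γ) = 26.3·(1.28 − j0.21)/(0.72 + j0.21)

Z_L ≈ 41 − j19.6 Ω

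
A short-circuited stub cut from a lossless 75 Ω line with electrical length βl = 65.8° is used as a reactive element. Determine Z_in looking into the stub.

tan(βl) = 2.23
For a short-circuited stub, Z_in = jZ_0·tan(βl)

Z_in ≈ +j167 Ω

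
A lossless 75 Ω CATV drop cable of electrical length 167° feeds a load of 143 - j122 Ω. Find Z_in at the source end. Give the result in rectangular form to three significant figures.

Z_in ≈ 258 − j41.2 Ω

tan(βl) = tan(167°) = -0.231
Z_in = Z_0·(Z_L + jZ_0·tanβl)/(Z_0 + jZ_L·tanβl)
     = 75·(143 − j139)/(46.8 − j33)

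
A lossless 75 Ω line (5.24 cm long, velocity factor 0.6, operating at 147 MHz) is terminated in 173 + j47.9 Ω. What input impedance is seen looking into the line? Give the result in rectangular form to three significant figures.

λ = v/f = 0.6·c / 147 MHz = 1.22 m
βl = 2π·l/λ = 2π × 0.0428 = 15.4°
tan(βl) = tan(15.4°) = 0.276
Z_in = Z_0·(Z_L + jZ_0·tanβl)/(Z_0 + jZ_L·tanβl)
     = 75·(173 + j68.6)/(61.8 + j47.7)

Z_in ≈ 172 − j49.4 Ω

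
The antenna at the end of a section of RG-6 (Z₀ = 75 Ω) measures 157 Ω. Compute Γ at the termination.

Γ = 0.353

Γ = (Z_L − Z_0)/(Z_L + Z_0) = (157 − 75)/(157 + 75) = 82/232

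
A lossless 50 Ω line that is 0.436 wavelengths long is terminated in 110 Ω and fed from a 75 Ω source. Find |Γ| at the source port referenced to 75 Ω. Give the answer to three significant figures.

|Γ| ≈ 0.291

βl = 2π × 0.436 = 157°
tan(βl) = -0.425
Z_in = Z_0·(Z_L + jZ_0·tanβl)/(Z_0 + jZ_L·tanβl) = 69.3 + j43.5 Ω
Γ_s = (Z_in − Z_s)/(Z_in + Z_s) = (-5.74 + j43.5)/(144 + j43.5), |Γ_s| = 0.291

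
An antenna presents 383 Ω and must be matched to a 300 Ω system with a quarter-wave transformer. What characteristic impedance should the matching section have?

Z_qwt = √(Z_0·R_L) = √(300 × 383) = √114900

Z_qwt ≈ 339 Ω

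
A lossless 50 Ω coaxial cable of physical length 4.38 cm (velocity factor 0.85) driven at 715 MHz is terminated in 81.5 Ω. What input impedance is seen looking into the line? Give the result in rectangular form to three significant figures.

λ = v/f = 0.85·c / 715 MHz = 0.357 m
βl = 2π·l/λ = 2π × 0.123 = 44.2°
tan(βl) = tan(44.2°) = 0.973
Z_in = Z_0·(Z_L + jZ_0·tanβl)/(Z_0 + jZ_L·tanβl)
     = 50·(81.5 + j48.6)/(50 + j79.3)

Z_in ≈ 45.1 − j22.9 Ω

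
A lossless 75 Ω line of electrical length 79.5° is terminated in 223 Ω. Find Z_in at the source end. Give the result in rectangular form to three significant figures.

tan(βl) = tan(79.5°) = 5.4
Z_in = Z_0·(Z_L + jZ_0·tanβl)/(Z_0 + jZ_L·tanβl)
     = 75·(223 + j405)/(75 + j1200)

Z_in ≈ 26 − j12.3 Ω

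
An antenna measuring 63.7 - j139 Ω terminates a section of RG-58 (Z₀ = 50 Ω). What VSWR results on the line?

Γ = (Z_L − Z_0)/(Z_L + Z_0) = (13.7 − j139)/(113.7 − j139)
|Γ| = 140/180 = 0.778
VSWR = (1 + |Γ|)/(1 − |Γ|) = 1.78/0.222

VSWR ≈ 8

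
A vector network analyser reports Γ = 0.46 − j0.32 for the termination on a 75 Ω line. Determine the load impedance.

Z_L = Z_0·(1 + Γ)/(1 − Γ) = 75·(1.46 − j0.32)/(0.54 + j0.32)

Z_L ≈ 131 − j122 Ω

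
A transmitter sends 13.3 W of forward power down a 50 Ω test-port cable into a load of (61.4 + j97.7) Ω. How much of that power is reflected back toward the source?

P_reflected ≈ 5.86 W

|Γ| = |(11.4 + j97.7)/(111.4 + j97.7)| = 0.664
|Γ|² = 0.441
P_refl = |Γ|²·P_inc = 5.86 W, P_del = (1 − |Γ|²)·P_inc = 7.44 W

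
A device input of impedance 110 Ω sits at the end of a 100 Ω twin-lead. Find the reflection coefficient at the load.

Γ = (Z_L − Z_0)/(Z_L + Z_0) = (110 − 100)/(110 + 100) = 10/210

Γ = 0.0476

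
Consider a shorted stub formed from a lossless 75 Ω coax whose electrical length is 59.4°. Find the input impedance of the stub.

Z_in ≈ +j127 Ω

tan(βl) = 1.69
For a shorted stub, Z_in = jZ_0·tan(βl)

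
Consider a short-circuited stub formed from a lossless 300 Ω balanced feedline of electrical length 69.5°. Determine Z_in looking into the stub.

Z_in ≈ +j802 Ω

tan(βl) = 2.67
For a short-circuited stub, Z_in = jZ_0·tan(βl)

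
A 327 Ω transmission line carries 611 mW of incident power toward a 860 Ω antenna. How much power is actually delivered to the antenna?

P_delivered ≈ 488 mW

Γ = (860 − 327)/(860 + 327) = 0.449
|Γ|² = 0.202
P_refl = |Γ|²·P_inc = 123 mW, P_del = (1 − |Γ|²)·P_inc = 488 mW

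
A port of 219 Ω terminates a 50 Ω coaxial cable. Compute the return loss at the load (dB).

Γ = (219 − 50)/(219 + 50) = 0.628
RL = −20·log₁₀|Γ| = −20·log₁₀(0.628)

RL ≈ 4.04 dB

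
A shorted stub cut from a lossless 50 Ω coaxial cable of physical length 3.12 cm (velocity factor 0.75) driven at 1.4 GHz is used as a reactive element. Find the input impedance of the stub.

Z_in ≈ +j137 Ω

λ = v/f = 0.75·c / 1.4 GHz = 0.161 m
βl = 2π·l/λ = 2π × 0.194 = 69.9°
tan(βl) = 2.73
For a shorted stub, Z_in = jZ_0·tan(βl)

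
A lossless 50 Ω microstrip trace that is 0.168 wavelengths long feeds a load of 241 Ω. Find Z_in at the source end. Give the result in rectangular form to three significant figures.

βl = 2π × 0.168 = 60.5°
tan(βl) = tan(60.5°) = 1.77
Z_in = Z_0·(Z_L + jZ_0·tanβl)/(Z_0 + jZ_L·tanβl)
     = 50·(241 + j88.3)/(50 + j426)

Z_in ≈ 13.5 − j26.7 Ω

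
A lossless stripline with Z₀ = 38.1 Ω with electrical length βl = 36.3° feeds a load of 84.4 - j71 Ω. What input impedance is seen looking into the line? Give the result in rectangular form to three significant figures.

Z_in ≈ 15.7 − j29 Ω

tan(βl) = tan(36.3°) = 0.735
Z_in = Z_0·(Z_L + jZ_0·tanβl)/(Z_0 + jZ_L·tanβl)
     = 38.1·(84.4 − j43)/(90.3 + j62)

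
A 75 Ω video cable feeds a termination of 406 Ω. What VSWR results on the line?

VSWR ≈ 5.41

Γ = (406 − 75)/(406 + 75) = 0.688
VSWR = (1 + 0.688)/(1 − 0.688)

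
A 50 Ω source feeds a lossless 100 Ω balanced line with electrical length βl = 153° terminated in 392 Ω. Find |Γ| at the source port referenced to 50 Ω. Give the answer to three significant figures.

tan(βl) = -0.51
Z_in = Z_0·(Z_L + jZ_0·tanβl)/(Z_0 + jZ_L·tanβl) = 99 + j147 Ω
Γ_s = (Z_in − Z_s)/(Z_in + Z_s) = (49 + j147)/(149 + j147), |Γ_s| = 0.74

|Γ| ≈ 0.74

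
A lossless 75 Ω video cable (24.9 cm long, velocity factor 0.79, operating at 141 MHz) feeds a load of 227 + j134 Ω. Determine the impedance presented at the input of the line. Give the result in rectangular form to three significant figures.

Z_in ≈ 34.4 − j67.7 Ω

λ = v/f = 0.79·c / 141 MHz = 1.68 m
βl = 2π·l/λ = 2π × 0.148 = 53.3°
tan(βl) = tan(53.3°) = 1.34
Z_in = Z_0·(Z_L + jZ_0·tanβl)/(Z_0 + jZ_L·tanβl)
     = 75·(227 + j235)/(-105 + j305)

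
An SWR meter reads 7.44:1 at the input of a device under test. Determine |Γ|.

|Γ| = (S − 1)/(S + 1) = (7.44 − 1)/(7.44 + 1) = 6.44/8.44

|Γ| ≈ 0.763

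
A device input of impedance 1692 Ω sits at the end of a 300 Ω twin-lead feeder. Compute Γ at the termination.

Γ = 0.699

Γ = (Z_L − Z_0)/(Z_L + Z_0) = (1692 − 300)/(1692 + 300) = 1392/1992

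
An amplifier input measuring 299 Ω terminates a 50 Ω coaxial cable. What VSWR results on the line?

VSWR ≈ 5.98

Γ = (299 − 50)/(299 + 50) = 0.713
VSWR = (1 + 0.713)/(1 − 0.713)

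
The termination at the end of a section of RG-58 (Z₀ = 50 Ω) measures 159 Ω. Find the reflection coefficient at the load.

Γ = 0.522

Γ = (Z_L − Z_0)/(Z_L + Z_0) = (159 − 50)/(159 + 50) = 109/209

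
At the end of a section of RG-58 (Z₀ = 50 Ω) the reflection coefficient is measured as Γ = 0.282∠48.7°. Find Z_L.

Z_L ≈ 65.1 + j30 Ω

Z_L = Z_0·(1 + Γ)/(1 − Γ) = 50·(1.19 + j0.212)/(0.814 − j0.212)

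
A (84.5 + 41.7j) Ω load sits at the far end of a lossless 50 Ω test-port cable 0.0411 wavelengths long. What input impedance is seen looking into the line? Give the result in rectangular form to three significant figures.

βl = 2π × 0.0411 = 14.8°
tan(βl) = tan(14.8°) = 0.264
Z_in = Z_0·(Z_L + jZ_0·tanβl)/(Z_0 + jZ_L·tanβl)
     = 50·(84.5 + j54.9)/(39 + j22.3)

Z_in ≈ 112 + j6.31 Ω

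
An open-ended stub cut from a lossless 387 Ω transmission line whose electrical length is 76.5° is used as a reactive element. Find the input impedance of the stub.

tan(βl) = 4.17
For an open-ended stub, Z_in = −jZ_0·cot(βl) = −jZ_0/tan(βl)

Z_in ≈ −j92.9 Ω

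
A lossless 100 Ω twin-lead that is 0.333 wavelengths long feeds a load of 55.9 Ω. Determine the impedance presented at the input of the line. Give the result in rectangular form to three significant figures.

Z_in ≈ 116 − j61.5 Ω

βl = 2π × 0.333 = 120°
tan(βl) = tan(120°) = -1.74
Z_in = Z_0·(Z_L + jZ_0·tanβl)/(Z_0 + jZ_L·tanβl)
     = 100·(55.9 − j174)/(100 − j97.3)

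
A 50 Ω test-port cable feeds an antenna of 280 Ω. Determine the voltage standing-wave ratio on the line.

For a purely resistive load, VSWR = R_L/Z_0 or Z_0/R_L (whichever > 1) = 280/50

VSWR ≈ 5.6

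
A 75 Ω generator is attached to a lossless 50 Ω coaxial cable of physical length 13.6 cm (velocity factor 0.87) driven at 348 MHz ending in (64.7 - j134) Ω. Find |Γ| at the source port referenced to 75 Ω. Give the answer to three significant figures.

λ = v/f = 0.87·c / 348 MHz = 0.75 m
βl = 2π·l/λ = 2π × 0.181 = 65.3°
tan(βl) = 2.17
Z_in = Z_0·(Z_L + jZ_0·tanβl)/(Z_0 + jZ_L·tanβl) = 6.8 − j6.52 Ω
Γ_s = (Z_in − Z_s)/(Z_in + Z_s) = (-68.2 − j6.52)/(81.8 − j6.52), |Γ_s| = 0.835

|Γ| ≈ 0.835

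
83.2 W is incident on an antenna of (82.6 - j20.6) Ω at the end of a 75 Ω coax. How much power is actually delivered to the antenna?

P_delivered ≈ 81.6 W

|Γ| = |(7.6 − j20.6)/(157.6 − j20.6)| = 0.138
|Γ|² = 0.0191
P_refl = |Γ|²·P_inc = 1.59 W, P_del = (1 − |Γ|²)·P_inc = 81.6 W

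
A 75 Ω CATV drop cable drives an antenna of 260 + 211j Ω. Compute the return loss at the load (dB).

Γ = (185 + j211)/(335 + j211), |Γ| = 0.709
RL = −20·log₁₀|Γ| = −20·log₁₀(0.709)

RL ≈ 2.99 dB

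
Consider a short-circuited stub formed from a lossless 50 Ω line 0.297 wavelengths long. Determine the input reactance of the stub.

βl = 2π × 0.297 = 107°
tan(βl) = -3.29
For a short-circuited stub, Z_in = jZ_0·tan(βl)

X_in ≈ -164 Ω (capacitive)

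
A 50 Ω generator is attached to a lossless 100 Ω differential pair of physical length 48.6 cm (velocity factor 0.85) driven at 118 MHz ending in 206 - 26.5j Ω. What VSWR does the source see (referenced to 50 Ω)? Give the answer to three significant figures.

VSWR ≈ 1.14

λ = v/f = 0.85·c / 118 MHz = 2.16 m
βl = 2π·l/λ = 2π × 0.225 = 81°
tan(βl) = 6.29
Z_in = Z_0·(Z_L + jZ_0·tanβl)/(Z_0 + jZ_L·tanβl) = 47.7 − j6.08 Ω
Γ_s = (Z_in − Z_s)/(Z_in + Z_s) = (-2.25 − j6.08)/(97.7 − j6.08), |Γ_s| = 0.0662
VSWR = (1 + |Γ_s|)/(1 − |Γ_s|)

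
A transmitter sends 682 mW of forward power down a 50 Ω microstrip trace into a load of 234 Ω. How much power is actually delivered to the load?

P_delivered ≈ 396 mW

Γ = (234 − 50)/(234 + 50) = 0.648
|Γ|² = 0.42
P_refl = |Γ|²·P_inc = 286 mW, P_del = (1 − |Γ|²)·P_inc = 396 mW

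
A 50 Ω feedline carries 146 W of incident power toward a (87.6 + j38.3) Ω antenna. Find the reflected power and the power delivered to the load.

P_reflected ≈ 20.6 W; P_delivered ≈ 125 W

|Γ| = |(37.6 + j38.3)/(137.6 + j38.3)| = 0.376
|Γ|² = 0.141
P_refl = |Γ|²·P_inc = 20.6 W, P_del = (1 − |Γ|²)·P_inc = 125 W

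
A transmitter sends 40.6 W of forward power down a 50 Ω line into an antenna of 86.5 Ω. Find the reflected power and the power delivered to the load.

P_reflected ≈ 2.9 W; P_delivered ≈ 37.7 W

Γ = (86.5 − 50)/(86.5 + 50) = 0.267
|Γ|² = 0.0715
P_refl = |Γ|²·P_inc = 2.9 W, P_del = (1 − |Γ|²)·P_inc = 37.7 W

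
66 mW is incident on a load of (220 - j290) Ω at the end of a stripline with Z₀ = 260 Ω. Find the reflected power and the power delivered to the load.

|Γ| = |(-40 − j290)/(480 − j290)| = 0.522
|Γ|² = 0.272
P_refl = |Γ|²·P_inc = 18 mW, P_del = (1 − |Γ|²)·P_inc = 48 mW

P_reflected ≈ 18 mW; P_delivered ≈ 48 mW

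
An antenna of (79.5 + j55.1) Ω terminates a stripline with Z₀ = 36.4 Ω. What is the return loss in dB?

Γ = (43.1 + j55.1)/(115.9 + j55.1), |Γ| = 0.545
RL = −20·log₁₀|Γ| = −20·log₁₀(0.545)

RL ≈ 5.27 dB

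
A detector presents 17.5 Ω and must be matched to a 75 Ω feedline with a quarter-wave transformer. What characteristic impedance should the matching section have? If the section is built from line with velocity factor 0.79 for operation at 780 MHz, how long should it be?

Z_qwt ≈ 36.2 Ω; length ≈ 7.6 cm

Z_qwt = √(Z_0·R_L) = √(75 × 17.5) = √1312
λ = 0.79·c/f = 0.304 m, so l = λ/4 = 0.076 m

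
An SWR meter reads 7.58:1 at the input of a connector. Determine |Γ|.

|Γ| = (S − 1)/(S + 1) = (7.58 − 1)/(7.58 + 1) = 6.58/8.58

|Γ| ≈ 0.767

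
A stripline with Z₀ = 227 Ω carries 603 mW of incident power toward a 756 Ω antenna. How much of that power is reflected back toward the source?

P_reflected ≈ 175 mW

Γ = (756 − 227)/(756 + 227) = 0.538
|Γ|² = 0.29
P_refl = |Γ|²·P_inc = 175 mW, P_del = (1 − |Γ|²)·P_inc = 428 mW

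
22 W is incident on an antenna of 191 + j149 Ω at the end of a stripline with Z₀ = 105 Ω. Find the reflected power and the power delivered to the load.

|Γ| = |(86 + j149)/(296 + j149)| = 0.519
|Γ|² = 0.27
P_refl = |Γ|²·P_inc = 5.93 W, P_del = (1 − |Γ|²)·P_inc = 16.1 W

P_reflected ≈ 5.93 W; P_delivered ≈ 16.1 W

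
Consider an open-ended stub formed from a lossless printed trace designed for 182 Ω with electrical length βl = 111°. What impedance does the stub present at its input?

tan(βl) = -2.61
For an open-ended stub, Z_in = −jZ_0·cot(βl) = −jZ_0/tan(βl)

Z_in ≈ +j69.9 Ω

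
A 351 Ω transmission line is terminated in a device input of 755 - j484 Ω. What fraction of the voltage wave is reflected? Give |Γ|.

Γ = (Z_L − Z_0)/(Z_L + Z_0) = (404 − j484)/(1106 − j484)
|Γ| = 630/1210

|Γ| ≈ 0.522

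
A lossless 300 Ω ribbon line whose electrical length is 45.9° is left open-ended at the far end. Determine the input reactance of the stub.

tan(βl) = 1.03
For an open-ended stub, Z_in = −jZ_0·cot(βl) = −jZ_0/tan(βl)

X_in ≈ -291 Ω (capacitive)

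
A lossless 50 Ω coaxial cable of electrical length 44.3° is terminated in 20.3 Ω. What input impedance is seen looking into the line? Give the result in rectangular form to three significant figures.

tan(βl) = tan(44.3°) = 0.976
Z_in = Z_0·(Z_L + jZ_0·tanβl)/(Z_0 + jZ_L·tanβl)
     = 50·(20.3 + j48.8)/(50 + j19.8)

Z_in ≈ 34.3 + j35.2 Ω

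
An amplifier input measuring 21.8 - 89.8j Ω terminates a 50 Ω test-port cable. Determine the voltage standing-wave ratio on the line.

Γ = (Z_L − Z_0)/(Z_L + Z_0) = (-28.2 − j89.8)/(71.8 − j89.8)
|Γ| = 94.1/115 = 0.819
VSWR = (1 + |Γ|)/(1 − |Γ|) = 1.82/0.181

VSWR ≈ 10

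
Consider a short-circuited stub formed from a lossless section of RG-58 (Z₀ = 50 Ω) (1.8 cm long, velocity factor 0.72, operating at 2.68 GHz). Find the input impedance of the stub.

λ = v/f = 0.72·c / 2.68 GHz = 0.0806 m
βl = 2π·l/λ = 2π × 0.223 = 80.4°
tan(βl) = 5.91
For a short-circuited stub, Z_in = jZ_0·tan(βl)

Z_in ≈ +j296 Ω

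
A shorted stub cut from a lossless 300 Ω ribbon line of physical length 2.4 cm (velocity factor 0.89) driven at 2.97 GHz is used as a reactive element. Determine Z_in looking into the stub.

Z_in ≈ −j2800 Ω

λ = v/f = 0.89·c / 2.97 GHz = 0.0899 m
βl = 2π·l/λ = 2π × 0.267 = 96.1°
tan(βl) = -9.35
For a shorted stub, Z_in = jZ_0·tan(βl)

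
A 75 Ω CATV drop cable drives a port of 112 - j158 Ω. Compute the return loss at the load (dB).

RL ≈ 3.57 dB

Γ = (37 − j158)/(187 − j158), |Γ| = 0.663
RL = −20·log₁₀|Γ| = −20·log₁₀(0.663)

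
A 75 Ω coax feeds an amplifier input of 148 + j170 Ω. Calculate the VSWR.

Γ = (Z_L − Z_0)/(Z_L + Z_0) = (73 + j170)/(223 + j170)
|Γ| = 185/280 = 0.66
VSWR = (1 + |Γ|)/(1 − |Γ|) = 1.66/0.34

VSWR ≈ 4.88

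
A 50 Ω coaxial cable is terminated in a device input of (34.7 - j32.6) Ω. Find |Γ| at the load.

|Γ| ≈ 0.397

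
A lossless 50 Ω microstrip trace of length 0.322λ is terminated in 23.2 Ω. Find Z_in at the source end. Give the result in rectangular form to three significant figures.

βl = 2π × 0.322 = 116°
tan(βl) = tan(116°) = -2.06
Z_in = Z_0·(Z_L + jZ_0·tanβl)/(Z_0 + jZ_L·tanβl)
     = 50·(23.2 − j103)/(50 − j47.7)

Z_in ≈ 63.5 − j42.2 Ω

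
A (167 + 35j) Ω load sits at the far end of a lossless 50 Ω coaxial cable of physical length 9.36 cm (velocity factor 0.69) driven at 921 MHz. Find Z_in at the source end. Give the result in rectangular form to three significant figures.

Z_in ≈ 39 + j58 Ω

λ = v/f = 0.69·c / 921 MHz = 0.225 m
βl = 2π·l/λ = 2π × 0.416 = 150°
tan(βl) = tan(150°) = -0.579
Z_in = Z_0·(Z_L + jZ_0·tanβl)/(Z_0 + jZ_L·tanβl)
     = 50·(167 + j6.04)/(70.3 − j96.7)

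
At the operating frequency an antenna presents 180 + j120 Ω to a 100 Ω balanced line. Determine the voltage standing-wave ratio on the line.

VSWR ≈ 2.8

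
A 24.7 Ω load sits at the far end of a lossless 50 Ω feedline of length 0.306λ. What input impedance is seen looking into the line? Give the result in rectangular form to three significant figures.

Z_in ≈ 74 − j36.6 Ω

βl = 2π × 0.306 = 110°
tan(βl) = tan(110°) = -2.72
Z_in = Z_0·(Z_L + jZ_0·tanβl)/(Z_0 + jZ_L·tanβl)
     = 50·(24.7 − j136)/(50 − j67.3)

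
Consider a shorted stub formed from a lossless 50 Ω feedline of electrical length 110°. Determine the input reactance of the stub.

tan(βl) = -2.75
For a shorted stub, Z_in = jZ_0·tan(βl)

X_in ≈ -137 Ω (capacitive)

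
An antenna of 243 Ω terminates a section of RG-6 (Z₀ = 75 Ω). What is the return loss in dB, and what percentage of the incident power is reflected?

RL ≈ 5.54 dB; 27.9% of incident power reflected

Γ = (243 − 75)/(243 + 75) = 0.528
RL = −20·log₁₀(0.528) = 5.54 dB
P_refl/P_inc = |Γ|² = 0.279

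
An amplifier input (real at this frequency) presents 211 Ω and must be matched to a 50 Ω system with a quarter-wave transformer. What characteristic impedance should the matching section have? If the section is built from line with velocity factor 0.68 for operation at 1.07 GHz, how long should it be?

Z_qwt ≈ 103 Ω; length ≈ 4.77 cm

Z_qwt = √(Z_0·R_L) = √(50 × 211) = √10550
λ = 0.68·c/f = 0.191 m, so l = λ/4 = 0.0477 m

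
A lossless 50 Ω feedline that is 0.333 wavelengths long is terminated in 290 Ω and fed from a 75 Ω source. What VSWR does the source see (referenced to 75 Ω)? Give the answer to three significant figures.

βl = 2π × 0.333 = 120°
tan(βl) = -1.74
Z_in = Z_0·(Z_L + jZ_0·tanβl)/(Z_0 + jZ_L·tanβl) = 11.4 + j27.6 Ω
Γ_s = (Z_in − Z_s)/(Z_in + Z_s) = (-63.6 + j27.6)/(86.4 + j27.6), |Γ_s| = 0.765
VSWR = (1 + |Γ_s|)/(1 − |Γ_s|)

VSWR ≈ 7.52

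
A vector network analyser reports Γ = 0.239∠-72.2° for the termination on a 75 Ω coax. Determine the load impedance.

Z_L = Z_0·(1 + Γ)/(1 − Γ) = 75·(1.07 − j0.228)/(0.927 + j0.228)

Z_L ≈ 77.6 − j37.5 Ω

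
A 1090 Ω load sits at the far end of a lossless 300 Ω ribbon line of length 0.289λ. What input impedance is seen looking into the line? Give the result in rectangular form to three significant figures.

βl = 2π × 0.289 = 104°
tan(βl) = tan(104°) = -4
Z_in = Z_0·(Z_L + jZ_0·tanβl)/(Z_0 + jZ_L·tanβl)
     = 300·(1090 − j1200)/(300 − j4360)

Z_in ≈ 87.3 + j69 Ω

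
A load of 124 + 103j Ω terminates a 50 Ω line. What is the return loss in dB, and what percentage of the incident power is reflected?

RL ≈ 4.05 dB; 39.3% of incident power reflected

Γ = (74 + j103)/(174 + j103), |Γ| = 0.627
RL = −20·log₁₀(0.627) = 4.05 dB
P_refl/P_inc = |Γ|² = 0.393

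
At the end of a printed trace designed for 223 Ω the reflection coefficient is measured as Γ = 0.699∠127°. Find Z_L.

Z_L ≈ 48.9 + j107 Ω

Z_L = Z_0·(1 + Γ)/(1 − Γ) = 223·(0.579 + j0.558)/(1.42 − j0.558)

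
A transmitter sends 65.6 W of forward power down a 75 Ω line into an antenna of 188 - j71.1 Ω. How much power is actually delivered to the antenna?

|Γ| = |(113 − j71.1)/(263 − j71.1)| = 0.49
|Γ|² = 0.24
P_refl = |Γ|²·P_inc = 15.8 W, P_del = (1 − |Γ|²)·P_inc = 49.8 W

P_delivered ≈ 49.8 W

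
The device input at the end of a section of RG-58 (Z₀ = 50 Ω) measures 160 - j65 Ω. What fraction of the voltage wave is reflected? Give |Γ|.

Γ = (Z_L − Z_0)/(Z_L + Z_0) = (110 − j65)/(210 − j65)
|Γ| = 128/220

|Γ| ≈ 0.581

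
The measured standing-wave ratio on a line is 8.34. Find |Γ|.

|Γ| ≈ 0.786

|Γ| = (S − 1)/(S + 1) = (8.34 − 1)/(8.34 + 1) = 7.34/9.34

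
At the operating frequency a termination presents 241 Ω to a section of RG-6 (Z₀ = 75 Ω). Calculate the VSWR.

VSWR ≈ 3.21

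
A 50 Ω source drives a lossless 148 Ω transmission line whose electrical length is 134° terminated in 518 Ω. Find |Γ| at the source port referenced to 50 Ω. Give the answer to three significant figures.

tan(βl) = -1.04
Z_in = Z_0·(Z_L + jZ_0·tanβl)/(Z_0 + jZ_L·tanβl) = 75.9 + j122 Ω
Γ_s = (Z_in − Z_s)/(Z_in + Z_s) = (25.9 + j122)/(126 + j122), |Γ_s| = 0.711

|Γ| ≈ 0.711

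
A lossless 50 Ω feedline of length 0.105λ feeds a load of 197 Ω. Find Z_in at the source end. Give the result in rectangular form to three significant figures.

Z_in ≈ 30.5 − j54.5 Ω

βl = 2π × 0.105 = 37.8°
tan(βl) = tan(37.8°) = 0.776
Z_in = Z_0·(Z_L + jZ_0·tanβl)/(Z_0 + jZ_L·tanβl)
     = 50·(197 + j38.8)/(50 + j153)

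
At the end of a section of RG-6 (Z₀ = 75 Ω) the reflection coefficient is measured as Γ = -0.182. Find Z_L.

Z_L = Z_0·(1 + Γ)/(1 − Γ) = 75·(0.818)/(1.18)

Z_L ≈ 51.9 Ω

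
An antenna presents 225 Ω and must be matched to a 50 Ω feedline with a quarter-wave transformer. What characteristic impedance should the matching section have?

Z_qwt ≈ 106 Ω

Z_qwt = √(Z_0·R_L) = √(50 × 225) = √11250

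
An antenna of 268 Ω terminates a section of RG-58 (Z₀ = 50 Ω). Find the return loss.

Γ = (268 − 50)/(268 + 50) = 0.686
RL = −20·log₁₀|Γ| = −20·log₁₀(0.686)

RL ≈ 3.28 dB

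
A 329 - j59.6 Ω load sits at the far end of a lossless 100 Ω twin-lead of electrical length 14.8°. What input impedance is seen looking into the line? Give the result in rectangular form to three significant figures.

Z_in ≈ 168 − j155 Ω

tan(βl) = tan(14.8°) = 0.264
Z_in = Z_0·(Z_L + jZ_0·tanβl)/(Z_0 + jZ_L·tanβl)
     = 100·(329 − j33.2)/(116 + j86.9)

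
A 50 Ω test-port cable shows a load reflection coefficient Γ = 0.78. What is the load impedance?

Z_L = Z_0·(1 + Γ)/(1 − Γ) = 50·(1.78)/(0.22)

Z_L ≈ 405 Ω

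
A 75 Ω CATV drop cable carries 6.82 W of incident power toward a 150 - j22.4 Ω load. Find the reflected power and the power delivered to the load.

P_reflected ≈ 0.817 W; P_delivered ≈ 6 W

|Γ| = |(75 − j22.4)/(225 − j22.4)| = 0.346
|Γ|² = 0.12
P_refl = |Γ|²·P_inc = 0.817 W, P_del = (1 − |Γ|²)·P_inc = 6 W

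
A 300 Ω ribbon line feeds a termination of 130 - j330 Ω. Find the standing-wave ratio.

Γ = (Z_L − Z_0)/(Z_L + Z_0) = (-170 − j330)/(430 − j330)
|Γ| = 371/542 = 0.685
VSWR = (1 + |Γ|)/(1 − |Γ|) = 1.68/0.315

VSWR ≈ 5.35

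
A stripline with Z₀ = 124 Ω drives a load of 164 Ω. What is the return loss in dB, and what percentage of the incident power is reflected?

Γ = (164 − 124)/(164 + 124) = 0.139
RL = −20·log₁₀(0.139) = 17.1 dB
P_refl/P_inc = |Γ|² = 0.0193

RL ≈ 17.1 dB; 1.93% of incident power reflected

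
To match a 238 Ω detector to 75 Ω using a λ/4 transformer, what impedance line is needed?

Z_qwt ≈ 134 Ω

Z_qwt = √(Z_0·R_L) = √(75 × 238) = √17850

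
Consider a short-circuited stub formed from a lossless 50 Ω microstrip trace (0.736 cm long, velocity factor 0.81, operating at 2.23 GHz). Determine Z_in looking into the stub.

Z_in ≈ +j22.6 Ω

λ = v/f = 0.81·c / 2.23 GHz = 0.109 m
βl = 2π·l/λ = 2π × 0.0675 = 24.3°
tan(βl) = 0.452
For a short-circuited stub, Z_in = jZ_0·tan(βl)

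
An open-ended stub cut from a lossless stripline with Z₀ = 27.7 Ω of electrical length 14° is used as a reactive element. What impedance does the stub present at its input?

tan(βl) = 0.249
For an open-ended stub, Z_in = −jZ_0·cot(βl) = −jZ_0/tan(βl)

Z_in ≈ −j111 Ω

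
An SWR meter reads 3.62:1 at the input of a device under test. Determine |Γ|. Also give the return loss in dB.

|Γ| = (S − 1)/(S + 1) = (3.62 − 1)/(3.62 + 1) = 2.62/4.62
RL = −20·log₁₀|Γ| = −20·log₁₀(0.567)

|Γ| ≈ 0.567; return loss ≈ 4.93 dB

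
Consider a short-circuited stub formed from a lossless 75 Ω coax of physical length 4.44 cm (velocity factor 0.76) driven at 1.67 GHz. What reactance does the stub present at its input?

X_in ≈ -147 Ω (capacitive)

λ = v/f = 0.76·c / 1.67 GHz = 0.137 m
βl = 2π·l/λ = 2π × 0.325 = 117°
tan(βl) = -1.96
For a short-circuited stub, Z_in = jZ_0·tan(βl)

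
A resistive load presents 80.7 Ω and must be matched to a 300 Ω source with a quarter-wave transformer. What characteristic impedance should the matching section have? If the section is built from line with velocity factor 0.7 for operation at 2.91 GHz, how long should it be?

Z_qwt = √(Z_0·R_L) = √(300 × 80.7) = √24210
λ = 0.7·c/f = 0.0722 m, so l = λ/4 = 0.018 m

Z_qwt ≈ 156 Ω; length ≈ 1.8 cm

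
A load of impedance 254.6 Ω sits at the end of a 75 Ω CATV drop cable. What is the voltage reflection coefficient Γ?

Γ = (Z_L − Z_0)/(Z_L + Z_0) = (254.6 − 75)/(254.6 + 75) = 179.6/329.6

Γ = 0.545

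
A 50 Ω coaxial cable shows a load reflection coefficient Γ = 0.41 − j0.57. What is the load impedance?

Z_L = Z_0·(1 + Γ)/(1 − Γ) = 50·(1.41 − j0.57)/(0.59 + j0.57)

Z_L ≈ 37.7 − j84.7 Ω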